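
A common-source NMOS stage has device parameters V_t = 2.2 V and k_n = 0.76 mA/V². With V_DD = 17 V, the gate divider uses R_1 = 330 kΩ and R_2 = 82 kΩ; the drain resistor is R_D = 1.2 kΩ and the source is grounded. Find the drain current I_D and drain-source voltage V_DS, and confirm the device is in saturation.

I_D ≈ 0.53 mA, V_DS ≈ 16 V

V_G = V_DD·R_2/(R_1+R_2) = 17×82/412 = 3.38 V. With the source grounded, V_GS = V_G = 3.38 V.
Assume saturation: I_D = (k_n/2)(V_GS − V_t)² = (0.76/2)×(3.38 − 2.2)² = 0.38×1.18² = 0.532 mA.
V_DS = V_DD − I_D·R_D = 17 − 0.532×1.2 = 16.4 V.
Saturation requires V_DS ≥ V_GS − V_t = 1.18 V; 16.4 ≥ 1.18 ✓.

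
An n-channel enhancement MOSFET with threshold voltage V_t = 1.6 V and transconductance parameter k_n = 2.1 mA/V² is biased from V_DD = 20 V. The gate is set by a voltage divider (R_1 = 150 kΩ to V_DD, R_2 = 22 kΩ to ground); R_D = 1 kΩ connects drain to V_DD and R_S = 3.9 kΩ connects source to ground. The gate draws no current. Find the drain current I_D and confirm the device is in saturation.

I_D ≈ 0.15 mA

V_G = V_DD·R_2/(R_1+R_2) = 20×22/172 = 2.56 V.
Assume saturation: I_D = (k_n/2)(V_GS − V_t)² with V_GS = V_G − I_D·R_S = 2.56 − 3.9·I_D.
Substituting gives 16·I_D² − 8.85·I_D + 0.964 = 0, with roots I_D = 0.149 or 0.405 mA.
The root I_D = 0.405 mA gives V_GS = 0.979 V ≤ V_t, so take I_D = 0.149 mA.
Then V_GS = 1.98 V and V_DS = V_DD − I_D(R_D+R_S) = 20 − 0.149×4.9 = 19.3 V.
Saturation requires V_DS ≥ V_GS − V_t = 0.377 V; 19.3 ≥ 0.377 ✓.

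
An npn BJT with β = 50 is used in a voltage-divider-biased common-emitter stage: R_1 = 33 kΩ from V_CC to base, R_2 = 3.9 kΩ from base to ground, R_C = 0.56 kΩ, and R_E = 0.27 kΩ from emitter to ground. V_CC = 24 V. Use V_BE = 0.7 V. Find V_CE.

Thevenize the base divider: V_Th = V_CC·R_2/(R_1+R_2) = 24×3.9/36.9 = 2.54 V, R_Th = R_1‖R_2 = 3.49 kΩ.
Base-emitter loop: V_Th = I_B·R_Th + V_BE + (β+1)I_B·R_E, so I_B = (2.54 − 0.7) / (3.49 + 51×0.27) = 0.106 mA.
I_C = β·I_B = 50×0.106 = 5.32 mA, and I_E = (β+1)I_B = 5.43 mA.
V_CE = V_CC − I_C·R_C − I_E·R_E = 24 − 5.32×0.56 − 5.43×0.27 = 19.6 V.
V_CE = 19.6 V > 0.2 V confirms active-region operation.

V_CE ≈ 20 V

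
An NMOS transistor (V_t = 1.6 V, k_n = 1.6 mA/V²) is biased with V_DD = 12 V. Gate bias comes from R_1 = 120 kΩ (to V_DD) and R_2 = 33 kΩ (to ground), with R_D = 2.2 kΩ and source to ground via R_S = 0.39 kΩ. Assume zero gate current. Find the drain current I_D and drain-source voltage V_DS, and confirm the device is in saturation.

V_G = V_DD·R_2/(R_1+R_2) = 12×33/153 = 2.59 V.
Assume saturation: I_D = (k_n/2)(V_GS − V_t)² with V_GS = V_G − I_D·R_S = 2.59 − 0.39·I_D.
Substituting gives 0.122·I_D² − 1.62·I_D + 0.781 = 0, with roots I_D = 0.502 or 12.8 mA.
The root I_D = 12.8 mA gives V_GS = -2.4 V ≤ V_t, so take I_D = 0.502 mA.
Then V_GS = 2.39 V and V_DS = V_DD − I_D(R_D+R_S) = 12 − 0.502×2.59 = 10.7 V.
Saturation requires V_DS ≥ V_GS − V_t = 0.792 V; 10.7 ≥ 0.792 ✓.

I_D ≈ 0.5 mA, V_DS ≈ 11 V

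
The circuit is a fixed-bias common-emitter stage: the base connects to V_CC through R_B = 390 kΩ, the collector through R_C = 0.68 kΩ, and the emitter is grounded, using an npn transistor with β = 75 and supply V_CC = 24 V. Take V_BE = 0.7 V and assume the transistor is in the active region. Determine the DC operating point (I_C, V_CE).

I_C ≈ 4.5 mA, V_CE ≈ 21 V

Base loop: V_CC = I_B·R_B + V_BE, so I_B = (24 − 0.7)/390 kΩ = 0.0597 mA.
In the active region I_C = β·I_B = 75 × 0.0597 = 4.48 mA.
Collector loop: V_CE = V_CC − I_C·R_C = 24 − 4.48×0.68 = 21 V.
Since V_CE = 21 V > V_CE(sat) ≈ 0.2 V, the transistor is in the active region as assumed.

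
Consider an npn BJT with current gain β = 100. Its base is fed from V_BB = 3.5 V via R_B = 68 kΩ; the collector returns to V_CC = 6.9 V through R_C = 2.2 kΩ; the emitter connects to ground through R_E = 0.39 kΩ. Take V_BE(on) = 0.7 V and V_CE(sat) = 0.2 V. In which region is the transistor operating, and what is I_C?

Assume active: I_B = (3.5 − 0.7)/(68 + 101×0.39) = 0.0261 mA, I_C = β·I_B = 2.61 mA.
Then V_CE = 6.9 − 2.61×2.2 − 2.63×0.39 = 0.137 V < 0.2 V — the active assumption fails.
Re-solve with V_CE = 0.2 V. KCL at the emitter: V_E/R_E = (V_BB−0.7−V_E)/R_B + (V_CC−0.2−V_E)/R_C, giving V_E = 1.02 V.
I_C = (V_CC − 0.2 − V_E)/R_C = (6.7 − 1.02)/2.2 = 2.58 mA.
Check: I_B = (2.8 − 1.02)/68 = 0.0262 mA, and β·I_B = 2.62 mA > I_C, confirming saturation.

saturation; I_C ≈ 2.6 mA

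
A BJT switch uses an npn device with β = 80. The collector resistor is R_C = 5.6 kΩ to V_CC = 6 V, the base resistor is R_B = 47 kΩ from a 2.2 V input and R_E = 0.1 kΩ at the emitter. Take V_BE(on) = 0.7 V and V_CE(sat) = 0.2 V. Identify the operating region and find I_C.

Assume active: I_B = (2.2 − 0.7)/(47 + 81×0.1) = 0.0272 mA, I_C = β·I_B = 2.18 mA.
Then V_CE = 6 − 2.18×5.6 − 2.21×0.1 = -6.42 V < 0.2 V — the active assumption fails.
Re-solve with V_CE = 0.2 V. KCL at the emitter: V_E/R_E = (V_BB−0.7−V_E)/R_B + (V_CC−0.2−V_E)/R_C, giving V_E = 0.105 V.
I_C = (V_CC − 0.2 − V_E)/R_C = (5.8 − 0.105)/5.6 = 1.02 mA.
Check: I_B = (1.5 − 0.105)/47 = 0.0297 mA, and β·I_B = 2.38 mA > I_C, confirming saturation.

saturation; I_C ≈ 1 mA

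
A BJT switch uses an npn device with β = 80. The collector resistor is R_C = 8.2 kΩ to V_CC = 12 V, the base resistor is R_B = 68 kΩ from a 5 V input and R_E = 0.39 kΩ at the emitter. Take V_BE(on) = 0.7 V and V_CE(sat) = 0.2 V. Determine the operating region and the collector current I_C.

Assume active: I_B = (5 − 0.7)/(68 + 81×0.39) = 0.0432 mA, I_C = β·I_B = 3.45 mA.
Then V_CE = 12 − 3.45×8.2 − 3.5×0.39 = -17.7 V < 0.2 V — the active assumption fails.
Re-solve with V_CE = 0.2 V. KCL at the emitter: V_E/R_E = (V_BB−0.7−V_E)/R_B + (V_CC−0.2−V_E)/R_C, giving V_E = 0.556 V.
I_C = (V_CC − 0.2 − V_E)/R_C = (11.8 − 0.556)/8.2 = 1.37 mA.
Check: I_B = (4.3 − 0.556)/68 = 0.0551 mA, and β·I_B = 4.4 mA > I_C, confirming saturation.

saturation; I_C ≈ 1.4 mA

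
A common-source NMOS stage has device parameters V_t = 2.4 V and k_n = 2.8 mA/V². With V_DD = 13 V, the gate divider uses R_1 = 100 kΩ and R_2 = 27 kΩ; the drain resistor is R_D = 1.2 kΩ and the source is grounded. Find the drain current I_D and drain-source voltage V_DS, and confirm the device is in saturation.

V_G = V_DD·R_2/(R_1+R_2) = 13×27/127 = 2.76 V. With the source grounded, V_GS = V_G = 2.76 V.
Assume saturation: I_D = (k_n/2)(V_GS − V_t)² = (2.8/2)×(2.76 − 2.4)² = 1.4×0.364² = 0.185 mA.
V_DS = V_DD − I_D·R_D = 13 − 0.185×1.2 = 12.8 V.
Saturation requires V_DS ≥ V_GS − V_t = 0.364 V; 12.8 ≥ 0.364 ✓.

I_D ≈ 0.19 mA, V_DS ≈ 13 V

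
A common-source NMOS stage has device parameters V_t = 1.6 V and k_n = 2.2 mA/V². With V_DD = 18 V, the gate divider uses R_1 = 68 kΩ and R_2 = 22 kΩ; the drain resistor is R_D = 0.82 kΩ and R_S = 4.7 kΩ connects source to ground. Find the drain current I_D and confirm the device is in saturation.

V_G = V_DD·R_2/(R_1+R_2) = 18×22/90 = 4.4 V.
Assume saturation: I_D = (k_n/2)(V_GS − V_t)² with V_GS = V_G − I_D·R_S = 4.4 − 4.7·I_D.
Substituting gives 24.3·I_D² − 30·I_D + 8.62 = 0, with roots I_D = 0.458 or 0.774 mA.
The root I_D = 0.774 mA gives V_GS = 0.761 V ≤ V_t, so take I_D = 0.458 mA.
Then V_GS = 2.25 V and V_DS = V_DD − I_D(R_D+R_S) = 18 − 0.458×5.52 = 15.5 V.
Saturation requires V_DS ≥ V_GS − V_t = 0.646 V; 15.5 ≥ 0.646 ✓.

I_D ≈ 0.46 mA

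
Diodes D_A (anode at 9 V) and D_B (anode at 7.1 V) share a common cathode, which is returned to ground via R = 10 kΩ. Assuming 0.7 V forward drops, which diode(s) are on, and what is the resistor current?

Only D_A conducts; I_R ≈ 0.83 mA

Assume both conduct. Then node N would need to be at both 9−0.7 = 8.3 V and 7.1−0.7 = 6.4 V, which is impossible.
Assume only D_A conducts: V_N = 9 − 0.7 = 8.3 V, so I_R = 8.3/10 = 0.83 mA.
Check D_B: its anode-to-cathode voltage is 7.1 − 8.3 = -1.2 V < 0.7 V, so it is off. The assumption is consistent.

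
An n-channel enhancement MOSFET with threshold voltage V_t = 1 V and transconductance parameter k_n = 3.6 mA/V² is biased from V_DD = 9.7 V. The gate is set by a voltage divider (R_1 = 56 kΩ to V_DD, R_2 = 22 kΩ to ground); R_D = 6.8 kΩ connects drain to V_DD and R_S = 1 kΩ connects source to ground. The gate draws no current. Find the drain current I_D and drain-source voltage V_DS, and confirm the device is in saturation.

V_G = V_DD·R_2/(R_1+R_2) = 9.7×22/78 = 2.74 V.
Assume saturation: I_D = (k_n/2)(V_GS − V_t)² with V_GS = V_G − I_D·R_S = 2.74 − 1·I_D.
Substituting gives 1.8·I_D² − 7.25·I_D + 5.42 = 0, with roots I_D = 0.993 or 3.03 mA.
The root I_D = 3.03 mA gives V_GS = -0.298 V ≤ V_t, so take I_D = 0.993 mA.
Then V_GS = 1.74 V and V_DS = V_DD − I_D(R_D+R_S) = 9.7 − 0.993×7.8 = 1.95 V.
Saturation requires V_DS ≥ V_GS − V_t = 0.743 V; 1.95 ≥ 0.743 ✓.

I_D ≈ 0.99 mA, V_DS ≈ 2 V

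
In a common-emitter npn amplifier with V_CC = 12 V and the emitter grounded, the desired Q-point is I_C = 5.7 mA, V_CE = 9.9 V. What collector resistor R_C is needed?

Collector loop: V_CC = I_C·R_C + V_CE.
R_C = (V_CC − V_CE)/I_C = (12 − 9.9)/5.7 = 0.368 kΩ.

R_C ≈ 0.37 kΩ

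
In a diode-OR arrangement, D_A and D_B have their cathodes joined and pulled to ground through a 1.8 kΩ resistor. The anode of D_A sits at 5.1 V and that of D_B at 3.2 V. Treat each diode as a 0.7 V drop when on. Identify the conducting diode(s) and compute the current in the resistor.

Assume both conduct. Then node N would need to be at both 5.1−0.7 = 4.4 V and 3.2−0.7 = 2.5 V, which is impossible.
Assume only D_A conducts: V_N = 5.1 − 0.7 = 4.4 V, so I_R = 4.4/1.8 = 2.44 mA.
Check D_B: its anode-to-cathode voltage is 3.2 − 4.4 = -1.2 V < 0.7 V, so it is off. The assumption is consistent.

Only D_A conducts; I_R ≈ 2.4 mA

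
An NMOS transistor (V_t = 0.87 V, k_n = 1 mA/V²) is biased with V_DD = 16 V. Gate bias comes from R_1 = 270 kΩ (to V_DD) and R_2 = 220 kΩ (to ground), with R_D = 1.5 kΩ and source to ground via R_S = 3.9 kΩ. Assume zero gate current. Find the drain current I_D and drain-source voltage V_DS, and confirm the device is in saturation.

V_G = V_DD·R_2/(R_1+R_2) = 16×220/490 = 7.18 V.
Assume saturation: I_D = (k_n/2)(V_GS − V_t)² with V_GS = V_G − I_D·R_S = 7.18 − 3.9·I_D.
Substituting gives 7.6·I_D² − 25.6·I_D + 19.9 = 0, with roots I_D = 1.22 or 2.15 mA.
The root I_D = 2.15 mA gives V_GS = -1.2 V ≤ V_t, so take I_D = 1.22 mA.
Then V_GS = 2.43 V and V_DS = V_DD − I_D(R_D+R_S) = 16 − 1.22×5.4 = 9.42 V.
Saturation requires V_DS ≥ V_GS − V_t = 1.56 V; 9.42 ≥ 1.56 ✓.

I_D ≈ 1.2 mA, V_DS ≈ 9.4 V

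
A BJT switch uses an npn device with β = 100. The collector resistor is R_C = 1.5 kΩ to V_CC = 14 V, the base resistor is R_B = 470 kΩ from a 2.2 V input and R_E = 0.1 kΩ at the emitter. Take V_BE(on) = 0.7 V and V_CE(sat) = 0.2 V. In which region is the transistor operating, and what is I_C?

active; I_C ≈ 0.31 mA

Assume active. Base-emitter loop: I_B = (V_BB − V_BE)/(R_B + (β+1)R_E) = (2.2 − 0.7)/(470 + 101×0.1) = 0.00312 mA.
I_C = β·I_B = 100×0.00312 = 0.312 mA.
V_CE = V_CC − I_C·R_C − I_E·R_E = 14 − 0.312×1.5 − 0.316×0.1 = 13.5 V > V_CE(sat), so the active-region assumption holds.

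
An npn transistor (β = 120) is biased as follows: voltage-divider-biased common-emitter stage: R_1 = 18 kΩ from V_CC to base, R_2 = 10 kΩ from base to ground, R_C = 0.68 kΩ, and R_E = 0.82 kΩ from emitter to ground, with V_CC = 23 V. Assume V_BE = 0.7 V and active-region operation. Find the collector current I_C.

I_C ≈ 8.5 mA

Thevenize the base divider: V_Th = V_CC·R_2/(R_1+R_2) = 23×10/28 = 8.21 V, R_Th = R_1‖R_2 = 6.43 kΩ.
Base-emitter loop: V_Th = I_B·R_Th + V_BE + (β+1)I_B·R_E, so I_B = (8.21 − 0.7) / (6.43 + 121×0.82) = 0.0711 mA.
I_C = β·I_B = 120×0.0711 = 8.54 mA, and I_E = (β+1)I_B = 8.61 mA.
V_CE = V_CC − I_C·R_C − I_E·R_E = 23 − 8.54×0.68 − 8.61×0.82 = 10.1 V.
V_CE = 10.1 V > 0.2 V confirms active-region operation.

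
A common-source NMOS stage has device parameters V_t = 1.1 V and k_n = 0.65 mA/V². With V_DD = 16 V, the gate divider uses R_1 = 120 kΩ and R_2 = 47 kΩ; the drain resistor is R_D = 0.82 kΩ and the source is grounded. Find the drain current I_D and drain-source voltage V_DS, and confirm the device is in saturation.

I_D ≈ 3.8 mA, V_DS ≈ 13 V

V_G = V_DD·R_2/(R_1+R_2) = 16×47/167 = 4.5 V. With the source grounded, V_GS = V_G = 4.5 V.
Assume saturation: I_D = (k_n/2)(V_GS − V_t)² = (0.65/2)×(4.5 − 1.1)² = 0.325×3.4² = 3.76 mA.
V_DS = V_DD − I_D·R_D = 16 − 3.76×0.82 = 12.9 V.
Saturation requires V_DS ≥ V_GS − V_t = 3.4 V; 12.9 ≥ 3.4 ✓.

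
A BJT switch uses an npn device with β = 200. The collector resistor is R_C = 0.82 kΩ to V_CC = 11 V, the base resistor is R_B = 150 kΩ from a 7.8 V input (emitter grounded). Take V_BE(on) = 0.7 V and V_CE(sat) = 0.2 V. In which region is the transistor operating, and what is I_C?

Assume active. Base-emitter loop: I_B = (V_BB − V_BE)/R_B = (7.8 − 0.7)/150 = 0.0473 mA.
I_C = β·I_B = 200×0.0473 = 9.47 mA.
V_CE = V_CC − I_C·R_C = 11 − 9.47×0.82 = 3.24 V > V_CE(sat), so the active-region assumption holds.

active; I_C ≈ 9.5 mA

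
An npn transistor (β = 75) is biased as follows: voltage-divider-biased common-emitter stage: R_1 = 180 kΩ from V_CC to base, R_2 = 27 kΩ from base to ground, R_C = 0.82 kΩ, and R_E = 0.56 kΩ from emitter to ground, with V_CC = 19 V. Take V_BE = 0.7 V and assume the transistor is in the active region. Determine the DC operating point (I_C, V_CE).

I_C ≈ 2 mA, V_CE ≈ 16 V

Thevenize the base divider: V_Th = V_CC·R_2/(R_1+R_2) = 19×27/207 = 2.48 V, R_Th = R_1‖R_2 = 23.5 kΩ.
Base-emitter loop: V_Th = I_B·R_Th + V_BE + (β+1)I_B·R_E, so I_B = (2.48 − 0.7) / (23.5 + 76×0.56) = 0.0269 mA.
I_C = β·I_B = 75×0.0269 = 2.02 mA, and I_E = (β+1)I_B = 2.05 mA.
V_CE = V_CC − I_C·R_C − I_E·R_E = 19 − 2.02×0.82 − 2.05×0.56 = 16.2 V.
V_CE = 16.2 V > 0.2 V confirms active-region operation.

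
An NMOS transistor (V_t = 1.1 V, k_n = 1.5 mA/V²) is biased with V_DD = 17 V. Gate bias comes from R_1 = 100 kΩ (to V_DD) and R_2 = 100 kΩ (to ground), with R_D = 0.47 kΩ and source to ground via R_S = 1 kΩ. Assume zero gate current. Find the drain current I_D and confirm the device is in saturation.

V_G = V_DD·R_2/(R_1+R_2) = 17×100/200 = 8.5 V.
Assume saturation: I_D = (k_n/2)(V_GS − V_t)² with V_GS = V_G − I_D·R_S = 8.5 − 1·I_D.
Substituting gives 0.75·I_D² − 12.1·I_D + 41.1 = 0, with roots I_D = 4.86 or 11.3 mA.
The root I_D = 11.3 mA gives V_GS = -2.78 V ≤ V_t, so take I_D = 4.86 mA.
Then V_GS = 3.64 V and V_DS = V_DD − I_D(R_D+R_S) = 17 − 4.86×1.47 = 9.86 V.
Saturation requires V_DS ≥ V_GS − V_t = 2.54 V; 9.86 ≥ 2.54 ✓.

I_D ≈ 4.9 mA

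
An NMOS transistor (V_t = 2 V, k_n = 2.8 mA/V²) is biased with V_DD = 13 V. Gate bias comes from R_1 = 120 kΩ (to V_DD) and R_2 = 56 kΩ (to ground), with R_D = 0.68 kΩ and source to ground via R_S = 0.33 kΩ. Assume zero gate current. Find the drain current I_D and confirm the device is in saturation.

I_D ≈ 2.5 mA

V_G = V_DD·R_2/(R_1+R_2) = 13×56/176 = 4.14 V.
Assume saturation: I_D = (k_n/2)(V_GS − V_t)² with V_GS = V_G − I_D·R_S = 4.14 − 0.33·I_D.
Substituting gives 0.152·I_D² − 2.97·I_D + 6.39 = 0, with roots I_D = 2.46 or 17 mA.
The root I_D = 17 mA gives V_GS = -1.49 V ≤ V_t, so take I_D = 2.46 mA.
Then V_GS = 3.33 V and V_DS = V_DD − I_D(R_D+R_S) = 13 − 2.46×1.01 = 10.5 V.
Saturation requires V_DS ≥ V_GS − V_t = 1.33 V; 10.5 ≥ 1.33 ✓.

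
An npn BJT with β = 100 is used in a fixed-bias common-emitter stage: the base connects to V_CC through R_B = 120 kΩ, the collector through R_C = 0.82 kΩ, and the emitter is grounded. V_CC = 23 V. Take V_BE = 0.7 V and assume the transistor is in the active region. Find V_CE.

Base loop: V_CC = I_B·R_B + V_BE, so I_B = (23 − 0.7)/120 kΩ = 0.186 mA.
In the active region I_C = β·I_B = 100 × 0.186 = 18.6 mA.
Collector loop: V_CE = V_CC − I_C·R_C = 23 − 18.6×0.82 = 7.76 V.
Since V_CE = 7.76 V > V_CE(sat) ≈ 0.2 V, the transistor is in the active region as assumed.

V_CE ≈ 7.8 V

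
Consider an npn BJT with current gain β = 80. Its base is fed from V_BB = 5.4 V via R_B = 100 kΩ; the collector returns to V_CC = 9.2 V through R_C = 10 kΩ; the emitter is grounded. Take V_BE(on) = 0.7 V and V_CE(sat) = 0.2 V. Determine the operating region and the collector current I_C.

Assume active: I_B = (5.4 − 0.7)/100 = 0.047 mA, giving I_C = β·I_B = 3.76 mA.
But then V_CE = 9.2 − 3.76×10 = -28.4 V < V_CE(sat) = 0.2 V — impossible in the active region.
So the transistor is saturated. With V_CE = 0.2 V, I_C = (V_CC − 0.2)/R_C = 9/10 = 0.9 mA.
Check: β·I_B = 3.76 mA > I_C = 0.9 mA, confirming saturation.

saturation; I_C ≈ 0.9 mA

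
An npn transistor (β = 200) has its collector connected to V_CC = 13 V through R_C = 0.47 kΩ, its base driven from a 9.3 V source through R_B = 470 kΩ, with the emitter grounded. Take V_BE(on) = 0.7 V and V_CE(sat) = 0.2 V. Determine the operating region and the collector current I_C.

active; I_C ≈ 3.7 mA

Assume active. Base-emitter loop: I_B = (V_BB − V_BE)/R_B = (9.3 − 0.7)/470 = 0.0183 mA.
I_C = β·I_B = 200×0.0183 = 3.66 mA.
V_CE = V_CC − I_C·R_C = 13 − 3.66×0.47 = 11.3 V > V_CE(sat), so the active-region assumption holds.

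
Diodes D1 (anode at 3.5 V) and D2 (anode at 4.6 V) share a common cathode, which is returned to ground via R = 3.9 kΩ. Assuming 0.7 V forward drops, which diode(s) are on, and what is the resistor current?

Only D2 conducts; I_R ≈ 1 mA

Assume both conduct. Then node N would need to be at both 3.5−0.7 = 2.8 V and 4.6−0.7 = 3.9 V, which is impossible.
Assume only D2 conducts: V_N = 4.6 − 0.7 = 3.9 V, so I_R = 3.9/3.9 = 1 mA.
Check D1: its anode-to-cathode voltage is 3.5 − 3.9 = -0.4 V < 0.7 V, so it is off. The assumption is consistent.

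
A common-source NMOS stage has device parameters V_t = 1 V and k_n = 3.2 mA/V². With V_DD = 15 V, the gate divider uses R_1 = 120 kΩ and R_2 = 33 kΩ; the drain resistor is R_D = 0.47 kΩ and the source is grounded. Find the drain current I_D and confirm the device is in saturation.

V_G = V_DD·R_2/(R_1+R_2) = 15×33/153 = 3.24 V. With the source grounded, V_GS = V_G = 3.24 V.
Assume saturation: I_D = (k_n/2)(V_GS − V_t)² = (3.2/2)×(3.24 − 1)² = 1.6×2.24² = 7.99 mA.
V_DS = V_DD − I_D·R_D = 15 − 7.99×0.47 = 11.2 V.
Saturation requires V_DS ≥ V_GS − V_t = 2.24 V; 11.2 ≥ 2.24 ✓.

I_D ≈ 8 mA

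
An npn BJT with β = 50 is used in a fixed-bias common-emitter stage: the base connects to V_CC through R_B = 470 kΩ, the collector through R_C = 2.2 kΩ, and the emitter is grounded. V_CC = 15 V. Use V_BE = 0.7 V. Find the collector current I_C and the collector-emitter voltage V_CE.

I_C ≈ 1.5 mA, V_CE ≈ 12 V

Base loop: V_CC = I_B·R_B + V_BE, so I_B = (15 − 0.7)/470 kΩ = 0.0304 mA.
In the active region I_C = β·I_B = 50 × 0.0304 = 1.52 mA.
Collector loop: V_CE = V_CC − I_C·R_C = 15 − 1.52×2.2 = 11.7 V.
Since V_CE = 11.7 V > V_CE(sat) ≈ 0.2 V, the transistor is in the active region as assumed.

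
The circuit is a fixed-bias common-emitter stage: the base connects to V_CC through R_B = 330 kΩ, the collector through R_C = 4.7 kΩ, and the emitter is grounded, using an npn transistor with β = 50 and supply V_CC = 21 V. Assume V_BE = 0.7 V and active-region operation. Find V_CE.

V_CE ≈ 6.5 V

Base loop: V_CC = I_B·R_B + V_BE, so I_B = (21 − 0.7)/330 kΩ = 0.0615 mA.
In the active region I_C = β·I_B = 50 × 0.0615 = 3.08 mA.
Collector loop: V_CE = V_CC − I_C·R_C = 21 − 3.08×4.7 = 6.54 V.
Since V_CE = 6.54 V > V_CE(sat) ≈ 0.2 V, the transistor is in the active region as assumed.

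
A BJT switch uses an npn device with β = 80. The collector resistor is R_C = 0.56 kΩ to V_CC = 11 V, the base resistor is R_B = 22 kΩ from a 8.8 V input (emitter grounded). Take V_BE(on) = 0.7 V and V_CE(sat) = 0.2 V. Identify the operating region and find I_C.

Assume active: I_B = (8.8 − 0.7)/22 = 0.368 mA, giving I_C = β·I_B = 29.5 mA.
But then V_CE = 11 − 29.5×0.56 = -5.49 V < V_CE(sat) = 0.2 V — impossible in the active region.
So the transistor is saturated. With V_CE = 0.2 V, I_C = (V_CC − 0.2)/R_C = 10.8/0.56 = 19.3 mA.
Check: β·I_B = 29.5 mA > I_C = 19.3 mA, confirming saturation.

saturation; I_C ≈ 19 mA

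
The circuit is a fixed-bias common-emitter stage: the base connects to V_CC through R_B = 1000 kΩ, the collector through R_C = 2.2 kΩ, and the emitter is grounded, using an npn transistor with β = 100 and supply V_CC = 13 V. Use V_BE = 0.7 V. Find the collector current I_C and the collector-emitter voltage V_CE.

I_C ≈ 1.2 mA, V_CE ≈ 10 V

Base loop: V_CC = I_B·R_B + V_BE, so I_B = (13 − 0.7)/1000 kΩ = 0.0123 mA.
In the active region I_C = β·I_B = 100 × 0.0123 = 1.23 mA.
Collector loop: V_CE = V_CC − I_C·R_C = 13 − 1.23×2.2 = 10.3 V.
Since V_CE = 10.3 V > V_CE(sat) ≈ 0.2 V, the transistor is in the active region as assumed.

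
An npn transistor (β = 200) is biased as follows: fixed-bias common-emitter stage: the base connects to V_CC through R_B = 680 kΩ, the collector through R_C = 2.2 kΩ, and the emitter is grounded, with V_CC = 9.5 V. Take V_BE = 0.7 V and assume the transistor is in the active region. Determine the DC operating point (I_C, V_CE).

I_C ≈ 2.6 mA, V_CE ≈ 3.8 V

Base loop: V_CC = I_B·R_B + V_BE, so I_B = (9.5 − 0.7)/680 kΩ = 0.0129 mA.
In the active region I_C = β·I_B = 200 × 0.0129 = 2.59 mA.
Collector loop: V_CE = V_CC − I_C·R_C = 9.5 − 2.59×2.2 = 3.81 V.
Since V_CE = 3.81 V > V_CE(sat) ≈ 0.2 V, the transistor is in the active region as assumed.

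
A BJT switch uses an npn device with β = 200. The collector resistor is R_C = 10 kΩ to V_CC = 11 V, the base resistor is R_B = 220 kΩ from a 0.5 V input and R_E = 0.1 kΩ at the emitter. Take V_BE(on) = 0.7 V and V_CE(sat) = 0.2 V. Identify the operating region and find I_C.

cutoff; I_C ≈ 0

V_BB = 0.5 V ≤ V_BE(on) = 0.7 V, so the base-emitter junction is not forward biased.
The transistor is in cutoff: I_B = I_C = 0.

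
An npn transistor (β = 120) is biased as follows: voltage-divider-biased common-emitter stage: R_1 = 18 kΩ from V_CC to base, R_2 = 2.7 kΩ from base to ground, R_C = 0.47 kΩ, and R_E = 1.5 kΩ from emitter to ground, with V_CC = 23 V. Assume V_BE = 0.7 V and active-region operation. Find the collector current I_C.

I_C ≈ 1.5 mA

Thevenize the base divider: V_Th = V_CC·R_2/(R_1+R_2) = 23×2.7/20.7 = 3 V, R_Th = R_1‖R_2 = 2.35 kΩ.
Base-emitter loop: V_Th = I_B·R_Th + V_BE + (β+1)I_B·R_E, so I_B = (3 − 0.7) / (2.35 + 121×1.5) = 0.0125 mA.
I_C = β·I_B = 120×0.0125 = 1.5 mA, and I_E = (β+1)I_B = 1.51 mA.
V_CE = V_CC − I_C·R_C − I_E·R_E = 23 − 1.5×0.47 − 1.51×1.5 = 20 V.
V_CE = 20 V > 0.2 V confirms active-region operation.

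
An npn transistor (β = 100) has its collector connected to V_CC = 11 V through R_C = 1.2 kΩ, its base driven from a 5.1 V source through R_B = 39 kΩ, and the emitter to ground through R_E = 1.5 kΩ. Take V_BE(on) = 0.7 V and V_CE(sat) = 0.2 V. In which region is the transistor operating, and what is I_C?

active; I_C ≈ 2.3 mA

Assume active. Base-emitter loop: I_B = (V_BB − V_BE)/(R_B + (β+1)R_E) = (5.1 − 0.7)/(39 + 101×1.5) = 0.0231 mA.
I_C = β·I_B = 100×0.0231 = 2.31 mA.
V_CE = V_CC − I_C·R_C − I_E·R_E = 11 − 2.31×1.2 − 2.33×1.5 = 4.73 V > V_CE(sat), so the active-region assumption holds.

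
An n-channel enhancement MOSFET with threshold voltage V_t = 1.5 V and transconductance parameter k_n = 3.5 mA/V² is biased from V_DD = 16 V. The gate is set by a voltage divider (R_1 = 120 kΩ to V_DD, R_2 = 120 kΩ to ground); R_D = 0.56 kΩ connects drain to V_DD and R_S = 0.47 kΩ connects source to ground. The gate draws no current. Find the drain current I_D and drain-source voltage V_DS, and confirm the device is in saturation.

V_G = V_DD·R_2/(R_1+R_2) = 16×120/240 = 8 V.
Assume saturation: I_D = (k_n/2)(V_GS − V_t)² with V_GS = V_G − I_D·R_S = 8 − 0.47·I_D.
Substituting gives 0.387·I_D² − 11.7·I_D + 73.9 = 0, with roots I_D = 9 or 21.2 mA.
The root I_D = 21.2 mA gives V_GS = -1.98 V ≤ V_t, so take I_D = 9 mA.
Then V_GS = 3.77 V and V_DS = V_DD − I_D(R_D+R_S) = 16 − 9×1.03 = 6.73 V.
Saturation requires V_DS ≥ V_GS − V_t = 2.27 V; 6.73 ≥ 2.27 ✓.

I_D ≈ 9 mA, V_DS ≈ 6.7 V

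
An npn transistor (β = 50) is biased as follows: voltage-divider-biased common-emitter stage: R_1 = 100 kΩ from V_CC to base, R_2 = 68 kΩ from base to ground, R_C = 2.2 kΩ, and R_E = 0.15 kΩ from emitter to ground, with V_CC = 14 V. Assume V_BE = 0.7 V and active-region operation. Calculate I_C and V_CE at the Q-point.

Thevenize the base divider: V_Th = V_CC·R_2/(R_1+R_2) = 14×68/168 = 5.67 V, R_Th = R_1‖R_2 = 40.5 kΩ.
Base-emitter loop: V_Th = I_B·R_Th + V_BE + (β+1)I_B·R_E, so I_B = (5.67 − 0.7) / (40.5 + 51×0.15) = 0.103 mA.
I_C = β·I_B = 50×0.103 = 5.16 mA, and I_E = (β+1)I_B = 5.26 mA.
V_CE = V_CC − I_C·R_C − I_E·R_E = 14 − 5.16×2.2 − 5.26×0.15 = 1.86 V.
V_CE = 1.86 V > 0.2 V confirms active-region operation.

I_C ≈ 5.2 mA, V_CE ≈ 1.9 V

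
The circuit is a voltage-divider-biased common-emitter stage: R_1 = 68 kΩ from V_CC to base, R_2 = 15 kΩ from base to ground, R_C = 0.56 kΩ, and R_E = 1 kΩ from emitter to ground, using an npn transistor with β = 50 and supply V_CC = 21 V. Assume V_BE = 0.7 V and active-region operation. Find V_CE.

Thevenize the base divider: V_Th = V_CC·R_2/(R_1+R_2) = 21×15/83 = 3.8 V, R_Th = R_1‖R_2 = 12.3 kΩ.
Base-emitter loop: V_Th = I_B·R_Th + V_BE + (β+1)I_B·R_E, so I_B = (3.8 − 0.7) / (12.3 + 51×1) = 0.0489 mA.
I_C = β·I_B = 50×0.0489 = 2.45 mA, and I_E = (β+1)I_B = 2.49 mA.
V_CE = V_CC − I_C·R_C − I_E·R_E = 21 − 2.45×0.56 − 2.49×1 = 17.1 V.
V_CE = 17.1 V > 0.2 V confirms active-region operation.

V_CE ≈ 17 V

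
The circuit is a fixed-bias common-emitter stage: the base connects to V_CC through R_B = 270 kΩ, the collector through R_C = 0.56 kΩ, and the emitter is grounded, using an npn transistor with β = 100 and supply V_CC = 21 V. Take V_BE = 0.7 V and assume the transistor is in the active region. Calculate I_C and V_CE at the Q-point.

Base loop: V_CC = I_B·R_B + V_BE, so I_B = (21 − 0.7)/270 kΩ = 0.0752 mA.
In the active region I_C = β·I_B = 100 × 0.0752 = 7.52 mA.
Collector loop: V_CE = V_CC − I_C·R_C = 21 − 7.52×0.56 = 16.8 V.
Since V_CE = 16.8 V > V_CE(sat) ≈ 0.2 V, the transistor is in the active region as assumed.

I_C ≈ 7.5 mA, V_CE ≈ 17 V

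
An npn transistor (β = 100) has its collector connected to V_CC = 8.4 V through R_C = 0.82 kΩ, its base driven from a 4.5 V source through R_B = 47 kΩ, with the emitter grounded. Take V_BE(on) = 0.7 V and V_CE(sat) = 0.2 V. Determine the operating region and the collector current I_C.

active; I_C ≈ 8.1 mA

Assume active. Base-emitter loop: I_B = (V_BB − V_BE)/R_B = (4.5 − 0.7)/47 = 0.0809 mA.
I_C = β·I_B = 100×0.0809 = 8.09 mA.
V_CE = V_CC − I_C·R_C = 8.4 − 8.09×0.82 = 1.77 V > V_CE(sat), so the active-region assumption holds.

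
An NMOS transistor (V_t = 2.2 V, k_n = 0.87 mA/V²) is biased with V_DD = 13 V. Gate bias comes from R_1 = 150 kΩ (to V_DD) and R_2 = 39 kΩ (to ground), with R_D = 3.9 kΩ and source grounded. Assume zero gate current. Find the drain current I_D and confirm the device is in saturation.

I_D ≈ 0.1 mA

V_G = V_DD·R_2/(R_1+R_2) = 13×39/189 = 2.68 V. With the source grounded, V_GS = V_G = 2.68 V.
Assume saturation: I_D = (k_n/2)(V_GS − V_t)² = (0.87/2)×(2.68 − 2.2)² = 0.435×0.483² = 0.101 mA.
V_DS = V_DD − I_D·R_D = 13 − 0.101×3.9 = 12.6 V.
Saturation requires V_DS ≥ V_GS − V_t = 0.483 V; 12.6 ≥ 0.483 ✓.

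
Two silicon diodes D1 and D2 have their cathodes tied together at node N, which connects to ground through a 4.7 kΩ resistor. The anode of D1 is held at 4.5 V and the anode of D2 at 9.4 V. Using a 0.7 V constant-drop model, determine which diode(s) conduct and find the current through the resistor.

Assume both conduct. Then node N would need to be at both 4.5−0.7 = 3.8 V and 9.4−0.7 = 8.7 V, which is impossible.
Assume only D2 conducts: V_N = 9.4 − 0.7 = 8.7 V, so I_R = 8.7/4.7 = 1.85 mA.
Check D1: its anode-to-cathode voltage is 4.5 − 8.7 = -4.2 V < 0.7 V, so it is off. The assumption is consistent.

Only D2 conducts; I_R ≈ 1.9 mA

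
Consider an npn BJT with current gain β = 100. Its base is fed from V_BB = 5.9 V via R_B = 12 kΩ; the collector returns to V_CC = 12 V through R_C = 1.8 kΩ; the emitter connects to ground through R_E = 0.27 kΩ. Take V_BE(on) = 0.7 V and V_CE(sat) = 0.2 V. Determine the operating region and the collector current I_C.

saturation; I_C ≈ 5.7 mA

Assume active: I_B = (5.9 − 0.7)/(12 + 101×0.27) = 0.132 mA, I_C = β·I_B = 13.2 mA.
Then V_CE = 12 − 13.2×1.8 − 13.4×0.27 = -15.4 V < 0.2 V — the active assumption fails.
Re-solve with V_CE = 0.2 V. KCL at the emitter: V_E/R_E = (V_BB−0.7−V_E)/R_B + (V_CC−0.2−V_E)/R_C, giving V_E = 1.61 V.
I_C = (V_CC − 0.2 − V_E)/R_C = (11.8 − 1.61)/1.8 = 5.66 mA.
Check: I_B = (5.2 − 1.61)/12 = 0.299 mA, and β·I_B = 29.9 mA > I_C, confirming saturation.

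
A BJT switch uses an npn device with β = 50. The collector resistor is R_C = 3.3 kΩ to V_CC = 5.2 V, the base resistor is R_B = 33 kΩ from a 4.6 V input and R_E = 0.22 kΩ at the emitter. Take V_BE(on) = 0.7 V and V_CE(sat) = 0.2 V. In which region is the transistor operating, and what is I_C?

saturation; I_C ≈ 1.4 mA

Assume active: I_B = (4.6 − 0.7)/(33 + 51×0.22) = 0.0882 mA, I_C = β·I_B = 4.41 mA.
Then V_CE = 5.2 − 4.41×3.3 − 4.5×0.22 = -10.3 V < 0.2 V — the active assumption fails.
Re-solve with V_CE = 0.2 V. KCL at the emitter: V_E/R_E = (V_BB−0.7−V_E)/R_B + (V_CC−0.2−V_E)/R_C, giving V_E = 0.335 V.
I_C = (V_CC − 0.2 − V_E)/R_C = (5 − 0.335)/3.3 = 1.41 mA.
Check: I_B = (3.9 − 0.335)/33 = 0.108 mA, and β·I_B = 5.4 mA > I_C, confirming saturation.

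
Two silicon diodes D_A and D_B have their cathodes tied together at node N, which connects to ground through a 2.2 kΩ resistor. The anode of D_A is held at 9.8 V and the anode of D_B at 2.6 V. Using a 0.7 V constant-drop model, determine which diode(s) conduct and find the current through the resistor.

Only D_A conducts; I_R ≈ 4.1 mA

Assume both conduct. Then node N would need to be at both 9.8−0.7 = 9.1 V and 2.6−0.7 = 1.9 V, which is impossible.
Assume only D_A conducts: V_N = 9.8 − 0.7 = 9.1 V, so I_R = 9.1/2.2 = 4.14 mA.
Check D_B: its anode-to-cathode voltage is 2.6 − 9.1 = -6.5 V < 0.7 V, so it is off. The assumption is consistent.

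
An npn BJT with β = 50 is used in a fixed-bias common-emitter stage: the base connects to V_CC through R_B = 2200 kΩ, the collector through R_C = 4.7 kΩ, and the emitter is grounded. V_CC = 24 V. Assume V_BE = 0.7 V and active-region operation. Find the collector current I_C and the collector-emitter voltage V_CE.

I_C ≈ 0.53 mA, V_CE ≈ 22 V

Base loop: V_CC = I_B·R_B + V_BE, so I_B = (24 − 0.7)/2200 kΩ = 0.0106 mA.
In the active region I_C = β·I_B = 50 × 0.0106 = 0.53 mA.
Collector loop: V_CE = V_CC − I_C·R_C = 24 − 0.53×4.7 = 21.5 V.
Since V_CE = 21.5 V > V_CE(sat) ≈ 0.2 V, the transistor is in the active region as assumed.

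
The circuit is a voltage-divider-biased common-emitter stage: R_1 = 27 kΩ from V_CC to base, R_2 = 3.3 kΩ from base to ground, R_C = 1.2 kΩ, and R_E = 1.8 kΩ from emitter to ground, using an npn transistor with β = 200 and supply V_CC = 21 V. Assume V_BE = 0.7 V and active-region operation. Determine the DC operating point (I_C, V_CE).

I_C ≈ 0.87 mA, V_CE ≈ 18 V

Thevenize the base divider: V_Th = V_CC·R_2/(R_1+R_2) = 21×3.3/30.3 = 2.29 V, R_Th = R_1‖R_2 = 2.94 kΩ.
Base-emitter loop: V_Th = I_B·R_Th + V_BE + (β+1)I_B·R_E, so I_B = (2.29 − 0.7) / (2.94 + 201×1.8) = 0.00435 mA.
I_C = β·I_B = 200×0.00435 = 0.87 mA, and I_E = (β+1)I_B = 0.875 mA.
V_CE = V_CC − I_C·R_C − I_E·R_E = 21 − 0.87×1.2 − 0.875×1.8 = 18.4 V.
V_CE = 18.4 V > 0.2 V confirms active-region operation.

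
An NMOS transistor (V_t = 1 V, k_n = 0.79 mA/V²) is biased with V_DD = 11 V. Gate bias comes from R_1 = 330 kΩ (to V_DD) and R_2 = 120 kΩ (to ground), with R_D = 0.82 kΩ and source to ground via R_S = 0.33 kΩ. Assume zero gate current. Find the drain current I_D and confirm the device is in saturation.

V_G = V_DD·R_2/(R_1+R_2) = 11×120/450 = 2.93 V.
Assume saturation: I_D = (k_n/2)(V_GS − V_t)² with V_GS = V_G − I_D·R_S = 2.93 − 0.33·I_D.
Substituting gives 0.043·I_D² − 1.5·I_D + 1.48 = 0, with roots I_D = 1.01 or 34 mA.
The root I_D = 34 mA gives V_GS = -8.27 V ≤ V_t, so take I_D = 1.01 mA.
Then V_GS = 2.6 V and V_DS = V_DD − I_D(R_D+R_S) = 11 − 1.01×1.15 = 9.84 V.
Saturation requires V_DS ≥ V_GS − V_t = 1.6 V; 9.84 ≥ 1.6 ✓.

I_D ≈ 1 mA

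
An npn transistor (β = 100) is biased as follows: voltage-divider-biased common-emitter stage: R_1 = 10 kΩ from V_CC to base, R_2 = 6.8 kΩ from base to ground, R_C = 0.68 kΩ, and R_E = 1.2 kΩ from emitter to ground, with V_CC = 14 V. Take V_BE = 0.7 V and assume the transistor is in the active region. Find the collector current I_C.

I_C ≈ 4 mA

Thevenize the base divider: V_Th = V_CC·R_2/(R_1+R_2) = 14×6.8/16.8 = 5.67 V, R_Th = R_1‖R_2 = 4.05 kΩ.
Base-emitter loop: V_Th = I_B·R_Th + V_BE + (β+1)I_B·R_E, so I_B = (5.67 − 0.7) / (4.05 + 101×1.2) = 0.0397 mA.
I_C = β·I_B = 100×0.0397 = 3.97 mA, and I_E = (β+1)I_B = 4.01 mA.
V_CE = V_CC − I_C·R_C − I_E·R_E = 14 − 3.97×0.68 − 4.01×1.2 = 6.5 V.
V_CE = 6.5 V > 0.2 V confirms active-region operation.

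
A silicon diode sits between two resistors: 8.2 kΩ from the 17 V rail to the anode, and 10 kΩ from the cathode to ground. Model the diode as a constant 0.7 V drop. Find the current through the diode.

The two resistors are in series with the diode, so KVL gives 17 = I·8.2 + 0.7 + I·10.
I = (17 − 0.7) / (8.2 + 10) kΩ = 16.3 / 18.2 = 0.896 mA.

I ≈ 0.9 mA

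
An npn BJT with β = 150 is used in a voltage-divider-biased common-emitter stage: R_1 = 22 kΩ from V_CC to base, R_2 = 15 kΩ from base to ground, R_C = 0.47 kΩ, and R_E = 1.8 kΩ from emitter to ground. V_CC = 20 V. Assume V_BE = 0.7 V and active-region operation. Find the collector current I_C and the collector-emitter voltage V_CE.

Thevenize the base divider: V_Th = V_CC·R_2/(R_1+R_2) = 20×15/37 = 8.11 V, R_Th = R_1‖R_2 = 8.92 kΩ.
Base-emitter loop: V_Th = I_B·R_Th + V_BE + (β+1)I_B·R_E, so I_B = (8.11 − 0.7) / (8.92 + 151×1.8) = 0.0264 mA.
I_C = β·I_B = 150×0.0264 = 3.96 mA, and I_E = (β+1)I_B = 3.98 mA.
V_CE = V_CC − I_C·R_C − I_E·R_E = 20 − 3.96×0.47 − 3.98×1.8 = 11 V.
V_CE = 11 V > 0.2 V confirms active-region operation.

I_C ≈ 4 mA, V_CE ≈ 11 V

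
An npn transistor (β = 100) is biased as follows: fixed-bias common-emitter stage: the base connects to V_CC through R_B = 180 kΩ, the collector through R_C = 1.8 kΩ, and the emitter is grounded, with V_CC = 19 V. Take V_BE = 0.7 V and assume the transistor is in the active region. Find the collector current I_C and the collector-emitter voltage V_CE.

Base loop: V_CC = I_B·R_B + V_BE, so I_B = (19 − 0.7)/180 kΩ = 0.102 mA.
In the active region I_C = β·I_B = 100 × 0.102 = 10.2 mA.
Collector loop: V_CE = V_CC − I_C·R_C = 19 − 10.2×1.8 = 0.7 V.
Since V_CE = 0.7 V > V_CE(sat) ≈ 0.2 V, the transistor is in the active region as assumed.

I_C ≈ 10 mA, V_CE ≈ 0.7 V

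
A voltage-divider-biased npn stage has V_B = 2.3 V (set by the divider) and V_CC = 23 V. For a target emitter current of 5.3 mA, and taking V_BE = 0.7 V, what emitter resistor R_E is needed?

R_E ≈ 0.3 kΩ

V_E = V_B − V_BE = 2.3 − 0.7 = 1.6 V.
R_E = V_E / I_E = 1.6 / 5.3 = 0.302 kΩ.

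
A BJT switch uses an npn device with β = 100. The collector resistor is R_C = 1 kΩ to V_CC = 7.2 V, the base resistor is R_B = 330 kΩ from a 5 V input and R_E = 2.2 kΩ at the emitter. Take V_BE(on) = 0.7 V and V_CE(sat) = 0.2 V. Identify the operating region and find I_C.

Assume active. Base-emitter loop: I_B = (V_BB − V_BE)/(R_B + (β+1)R_E) = (5 − 0.7)/(330 + 101×2.2) = 0.00779 mA.
I_C = β·I_B = 100×0.00779 = 0.779 mA.
V_CE = V_CC − I_C·R_C − I_E·R_E = 7.2 − 0.779×1 − 0.786×2.2 = 4.69 V > V_CE(sat), so the active-region assumption holds.

active; I_C ≈ 0.78 mA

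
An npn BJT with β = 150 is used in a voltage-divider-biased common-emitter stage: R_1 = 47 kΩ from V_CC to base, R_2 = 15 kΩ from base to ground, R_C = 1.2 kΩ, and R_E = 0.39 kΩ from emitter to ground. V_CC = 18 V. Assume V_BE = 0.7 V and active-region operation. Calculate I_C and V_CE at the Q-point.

Thevenize the base divider: V_Th = V_CC·R_2/(R_1+R_2) = 18×15/62 = 4.35 V, R_Th = R_1‖R_2 = 11.4 kΩ.
Base-emitter loop: V_Th = I_B·R_Th + V_BE + (β+1)I_B·R_E, so I_B = (4.35 − 0.7) / (11.4 + 151×0.39) = 0.052 mA.
I_C = β·I_B = 150×0.052 = 7.8 mA, and I_E = (β+1)I_B = 7.85 mA.
V_CE = V_CC − I_C·R_C − I_E·R_E = 18 − 7.8×1.2 − 7.85×0.39 = 5.57 V.
V_CE = 5.57 V > 0.2 V confirms active-region operation.

I_C ≈ 7.8 mA, V_CE ≈ 5.6 V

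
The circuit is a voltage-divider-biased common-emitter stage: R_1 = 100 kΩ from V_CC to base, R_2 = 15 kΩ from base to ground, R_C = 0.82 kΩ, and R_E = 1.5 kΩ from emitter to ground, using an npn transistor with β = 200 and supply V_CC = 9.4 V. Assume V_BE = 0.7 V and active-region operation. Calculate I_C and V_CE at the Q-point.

I_C ≈ 0.33 mA, V_CE ≈ 8.6 V

Thevenize the base divider: V_Th = V_CC·R_2/(R_1+R_2) = 9.4×15/115 = 1.23 V, R_Th = R_1‖R_2 = 13 kΩ.
Base-emitter loop: V_Th = I_B·R_Th + V_BE + (β+1)I_B·R_E, so I_B = (1.23 − 0.7) / (13 + 201×1.5) = 0.00167 mA.
I_C = β·I_B = 200×0.00167 = 0.335 mA, and I_E = (β+1)I_B = 0.336 mA.
V_CE = V_CC − I_C·R_C − I_E·R_E = 9.4 − 0.335×0.82 − 0.336×1.5 = 8.62 V.
V_CE = 8.62 V > 0.2 V confirms active-region operation.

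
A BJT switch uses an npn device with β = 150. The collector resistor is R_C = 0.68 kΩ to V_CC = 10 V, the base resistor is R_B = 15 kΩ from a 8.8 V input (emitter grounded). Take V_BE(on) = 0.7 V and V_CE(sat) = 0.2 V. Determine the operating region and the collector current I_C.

saturation; I_C ≈ 14 mA

Assume active: I_B = (8.8 − 0.7)/15 = 0.54 mA, giving I_C = β·I_B = 81 mA.
But then V_CE = 10 − 81×0.68 = -45.1 V < V_CE(sat) = 0.2 V — impossible in the active region.
So the transistor is saturated. With V_CE = 0.2 V, I_C = (V_CC − 0.2)/R_C = 9.8/0.68 = 14.4 mA.
Check: β·I_B = 81 mA > I_C = 14.4 mA, confirming saturation.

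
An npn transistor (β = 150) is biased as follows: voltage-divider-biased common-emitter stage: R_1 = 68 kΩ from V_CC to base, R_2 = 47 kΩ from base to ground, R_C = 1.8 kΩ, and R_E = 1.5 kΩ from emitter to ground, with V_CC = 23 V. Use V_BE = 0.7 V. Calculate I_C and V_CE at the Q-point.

Thevenize the base divider: V_Th = V_CC·R_2/(R_1+R_2) = 23×47/115 = 9.4 V, R_Th = R_1‖R_2 = 27.8 kΩ.
Base-emitter loop: V_Th = I_B·R_Th + V_BE + (β+1)I_B·R_E, so I_B = (9.4 − 0.7) / (27.8 + 151×1.5) = 0.0342 mA.
I_C = β·I_B = 150×0.0342 = 5.13 mA, and I_E = (β+1)I_B = 5.17 mA.
V_CE = V_CC − I_C·R_C − I_E·R_E = 23 − 5.13×1.8 − 5.17×1.5 = 6.01 V.
V_CE = 6.01 V > 0.2 V confirms active-region operation.

I_C ≈ 5.1 mA, V_CE ≈ 6 V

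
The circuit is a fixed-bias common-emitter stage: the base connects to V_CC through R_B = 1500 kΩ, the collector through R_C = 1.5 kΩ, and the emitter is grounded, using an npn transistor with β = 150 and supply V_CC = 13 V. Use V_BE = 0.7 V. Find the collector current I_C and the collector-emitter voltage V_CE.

I_C ≈ 1.2 mA, V_CE ≈ 11 V

Base loop: V_CC = I_B·R_B + V_BE, so I_B = (13 − 0.7)/1500 kΩ = 0.0082 mA.
In the active region I_C = β·I_B = 150 × 0.0082 = 1.23 mA.
Collector loop: V_CE = V_CC − I_C·R_C = 13 − 1.23×1.5 = 11.2 V.
Since V_CE = 11.2 V > V_CE(sat) ≈ 0.2 V, the transistor is in the active region as assumed.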